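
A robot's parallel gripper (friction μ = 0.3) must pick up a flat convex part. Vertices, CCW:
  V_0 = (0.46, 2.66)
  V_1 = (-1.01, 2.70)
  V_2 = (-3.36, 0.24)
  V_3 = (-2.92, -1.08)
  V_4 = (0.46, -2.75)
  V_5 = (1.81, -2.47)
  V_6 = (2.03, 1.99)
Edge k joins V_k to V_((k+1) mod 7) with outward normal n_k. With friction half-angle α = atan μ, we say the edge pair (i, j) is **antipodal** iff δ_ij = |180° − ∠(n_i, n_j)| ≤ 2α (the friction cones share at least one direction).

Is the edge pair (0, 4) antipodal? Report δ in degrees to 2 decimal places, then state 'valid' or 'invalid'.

δ = 13.28°, valid

α = atan 0.3 = 16.70°;  2α = 33.40°
edge 0: e_0 = (-1.47, +0.04);  n_0 = (+0.0272, +0.9996)
edge 4: e_4 = (+1.35, +0.28);  n_4 = (+0.2031, -0.9792)
∠(n_0, n_4) = 166.72°
δ = |180° − 166.72°| = 13.28°
13.28° ≤ 2α = 33.40°  →  valid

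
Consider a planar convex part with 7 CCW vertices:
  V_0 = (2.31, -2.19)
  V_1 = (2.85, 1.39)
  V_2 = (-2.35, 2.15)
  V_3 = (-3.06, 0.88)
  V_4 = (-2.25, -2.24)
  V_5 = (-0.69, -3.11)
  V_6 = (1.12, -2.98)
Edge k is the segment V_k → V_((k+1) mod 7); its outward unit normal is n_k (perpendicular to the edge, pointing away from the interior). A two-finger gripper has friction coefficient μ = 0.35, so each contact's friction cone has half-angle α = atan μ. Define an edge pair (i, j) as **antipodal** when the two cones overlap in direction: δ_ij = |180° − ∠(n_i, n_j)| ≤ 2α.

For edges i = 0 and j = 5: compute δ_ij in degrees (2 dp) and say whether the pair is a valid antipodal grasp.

α = atan 0.35 = 19.29°;  2α = 38.58°
edge 0: e_0 = (+0.54, +3.58);  n_0 = (+0.9888, -0.1492)
edge 5: e_5 = (+1.81, +0.13);  n_5 = (+0.0716, -0.9974)
∠(n_0, n_5) = 77.31°
δ = |180° − 77.31°| = 102.69°
102.69° > 2α = 38.58°  →  invalid

δ = 102.69°, invalid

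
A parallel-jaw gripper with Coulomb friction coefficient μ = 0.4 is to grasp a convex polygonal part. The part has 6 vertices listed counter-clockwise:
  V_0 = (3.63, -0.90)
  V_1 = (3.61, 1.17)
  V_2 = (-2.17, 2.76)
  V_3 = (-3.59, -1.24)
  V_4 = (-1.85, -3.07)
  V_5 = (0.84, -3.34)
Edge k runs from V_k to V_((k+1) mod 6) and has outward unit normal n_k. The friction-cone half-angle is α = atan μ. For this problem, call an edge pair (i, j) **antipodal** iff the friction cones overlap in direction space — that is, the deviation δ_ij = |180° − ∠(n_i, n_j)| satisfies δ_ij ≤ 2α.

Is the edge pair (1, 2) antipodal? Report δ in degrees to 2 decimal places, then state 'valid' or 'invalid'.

α = atan 0.4 = 21.80°;  2α = 43.60°
edge 1: e_1 = (-5.78, +1.59);  n_1 = (+0.2652, +0.9642)
edge 2: e_2 = (-1.42, -4.00);  n_2 = (-0.9424, +0.3345)
∠(n_1, n_2) = 85.84°
δ = |180° − 85.84°| = 94.16°
94.16° > 2α = 43.60°  →  invalid

δ = 94.16°, invalid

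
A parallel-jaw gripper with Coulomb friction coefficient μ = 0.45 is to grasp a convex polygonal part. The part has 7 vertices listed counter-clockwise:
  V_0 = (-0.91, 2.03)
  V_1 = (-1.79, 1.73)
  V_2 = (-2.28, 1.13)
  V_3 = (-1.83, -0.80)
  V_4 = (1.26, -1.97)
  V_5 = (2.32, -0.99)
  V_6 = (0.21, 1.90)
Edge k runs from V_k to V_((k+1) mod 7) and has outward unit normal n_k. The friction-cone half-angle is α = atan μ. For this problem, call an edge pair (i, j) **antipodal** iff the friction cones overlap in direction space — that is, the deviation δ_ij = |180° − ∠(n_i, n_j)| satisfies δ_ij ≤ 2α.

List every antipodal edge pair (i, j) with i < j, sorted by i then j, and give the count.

count = 6; pairs: (0,3), (0,4), (1,4), (2,5), (3,5), (3,6)

α = atan 0.45 = 24.23°;  2α = 48.46°
n_0 = (-0.3227, +0.9465)
n_1 = (-0.7745, +0.6325)
n_2 = (-0.9739, -0.2271)
n_3 = (-0.3541, -0.9352)
n_4 = (+0.6789, -0.7343)
n_5 = (+0.8076, +0.5897)
n_6 = (+0.1153, +0.9933)
  (0,1): δ = 148.06°  ·
  (0,2): δ = 95.70°  ·
  (0,3): δ = 39.56°  ✓
  (0,4): δ = 23.93°  ✓
  (0,5): δ = 107.31°  ·
  (0,6): δ = 154.55°  ·
  (1,2): δ = 127.64°  ·
  (1,3): δ = 71.50°  ·
  (1,4): δ = 8.01°  ✓
  (1,5): δ = 75.37°  ·
  (1,6): δ = 122.62°  ·
  (2,3): δ = 123.86°  ·
  (2,4): δ = 60.37°  ·
  (2,5): δ = 23.01°  ✓
  (2,6): δ = 70.25°  ·
  (3,4): δ = 116.51°  ·
  (3,5): δ = 33.13°  ✓
  (3,6): δ = 14.12°  ✓
  (4,5): δ = 96.62°  ·
  (4,6): δ = 49.38°  ·
  (5,6): δ = 132.75°  ·
antipodal pairs: 6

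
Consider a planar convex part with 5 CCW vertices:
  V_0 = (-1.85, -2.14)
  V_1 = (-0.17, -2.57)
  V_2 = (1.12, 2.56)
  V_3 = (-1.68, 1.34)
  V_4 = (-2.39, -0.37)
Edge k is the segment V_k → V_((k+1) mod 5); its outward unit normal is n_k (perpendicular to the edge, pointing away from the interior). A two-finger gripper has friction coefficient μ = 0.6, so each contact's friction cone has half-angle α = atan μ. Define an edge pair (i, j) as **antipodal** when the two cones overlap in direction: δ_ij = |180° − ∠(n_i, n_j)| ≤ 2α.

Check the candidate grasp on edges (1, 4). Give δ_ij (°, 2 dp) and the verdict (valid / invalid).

δ = 31.08°, valid

α = atan 0.6 = 30.96°;  2α = 61.93°
edge 1: e_1 = (+1.29, +5.13);  n_1 = (+0.9698, -0.2439)
edge 4: e_4 = (+0.54, -1.77);  n_4 = (-0.9565, -0.2918)
∠(n_1, n_4) = 148.92°
δ = |180° − 148.92°| = 31.08°
31.08° ≤ 2α = 61.93°  →  valid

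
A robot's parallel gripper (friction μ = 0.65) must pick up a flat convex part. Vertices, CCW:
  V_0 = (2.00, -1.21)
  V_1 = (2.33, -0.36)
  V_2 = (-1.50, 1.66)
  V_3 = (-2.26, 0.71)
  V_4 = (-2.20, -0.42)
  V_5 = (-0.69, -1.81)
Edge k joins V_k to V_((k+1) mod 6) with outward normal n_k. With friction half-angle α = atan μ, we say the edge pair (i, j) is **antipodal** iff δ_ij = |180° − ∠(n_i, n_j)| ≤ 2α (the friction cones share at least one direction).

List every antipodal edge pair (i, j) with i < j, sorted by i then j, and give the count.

α = atan 0.65 = 33.02°;  2α = 66.05°
n_0 = (+0.9322, -0.3619)
n_1 = (+0.4665, +0.8845)
n_2 = (-0.7809, +0.6247)
n_3 = (-0.9986, -0.0530)
n_4 = (-0.6773, -0.7357)
n_5 = (+0.2177, -0.9760)
  (0,1): δ = 96.59°  ·
  (0,2): δ = 17.44°  ✓
  (0,3): δ = 24.26°  ✓
  (0,4): δ = 68.59°  ·
  (0,5): δ = 123.79°  ·
  (1,2): δ = 100.85°  ·
  (1,3): δ = 59.15°  ✓
  (1,4): δ = 14.82°  ✓
  (1,5): δ = 40.38°  ✓
  (2,3): δ = 138.30°  ·
  (2,4): δ = 93.97°  ·
  (2,5): δ = 38.77°  ✓
  (3,4): δ = 135.67°  ·
  (3,5): δ = 80.47°  ·
  (4,5): δ = 124.80°  ·
antipodal pairs: 6

count = 6; pairs: (0,2), (0,3), (1,3), (1,4), (1,5), (2,5)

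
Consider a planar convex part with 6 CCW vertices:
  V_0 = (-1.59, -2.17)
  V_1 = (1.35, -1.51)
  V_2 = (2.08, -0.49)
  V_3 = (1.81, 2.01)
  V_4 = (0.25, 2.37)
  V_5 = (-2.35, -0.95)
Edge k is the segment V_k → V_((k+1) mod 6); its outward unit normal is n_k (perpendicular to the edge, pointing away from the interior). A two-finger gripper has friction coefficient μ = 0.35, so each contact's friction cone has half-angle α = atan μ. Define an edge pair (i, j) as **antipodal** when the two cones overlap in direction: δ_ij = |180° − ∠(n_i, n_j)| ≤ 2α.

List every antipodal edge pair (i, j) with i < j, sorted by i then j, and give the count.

count = 3; pairs: (0,3), (1,4), (2,5)

α = atan 0.35 = 19.29°;  2α = 38.58°
n_0 = (+0.2190, -0.9757)
n_1 = (+0.8132, -0.5820)
n_2 = (+0.9942, +0.1074)
n_3 = (+0.2249, +0.9744)
n_4 = (-0.7873, +0.6166)
n_5 = (-0.8488, -0.5287)
  (0,1): δ = 138.24°  ·
  (0,2): δ = 96.49°  ·
  (0,3): δ = 25.65°  ✓
  (0,4): δ = 39.28°  ·
  (0,5): δ = 109.27°  ·
  (1,2): δ = 138.25°  ·
  (1,3): δ = 67.40°  ·
  (1,4): δ = 2.47°  ✓
  (1,5): δ = 67.51°  ·
  (2,3): δ = 109.16°  ·
  (2,4): δ = 44.23°  ·
  (2,5): δ = 25.76°  ✓
  (3,4): δ = 115.07°  ·
  (3,5): δ = 45.08°  ·
  (4,5): δ = 110.01°  ·
antipodal pairs: 3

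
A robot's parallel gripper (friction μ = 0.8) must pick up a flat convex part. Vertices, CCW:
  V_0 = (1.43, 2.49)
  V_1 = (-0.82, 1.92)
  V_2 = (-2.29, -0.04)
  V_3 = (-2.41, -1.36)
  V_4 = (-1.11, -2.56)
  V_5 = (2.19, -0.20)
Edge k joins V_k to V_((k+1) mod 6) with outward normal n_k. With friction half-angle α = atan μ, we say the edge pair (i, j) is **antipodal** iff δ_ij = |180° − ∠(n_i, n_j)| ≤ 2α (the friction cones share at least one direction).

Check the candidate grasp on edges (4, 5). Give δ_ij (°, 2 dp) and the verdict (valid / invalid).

α = atan 0.8 = 38.66°;  2α = 77.32°
edge 4: e_4 = (+3.30, +2.36);  n_4 = (+0.5817, -0.8134)
edge 5: e_5 = (-0.76, +2.69);  n_5 = (+0.9623, +0.2719)
∠(n_4, n_5) = 70.21°
δ = |180° − 70.21°| = 109.79°
109.79° > 2α = 77.32°  →  invalid

δ = 109.79°, invalid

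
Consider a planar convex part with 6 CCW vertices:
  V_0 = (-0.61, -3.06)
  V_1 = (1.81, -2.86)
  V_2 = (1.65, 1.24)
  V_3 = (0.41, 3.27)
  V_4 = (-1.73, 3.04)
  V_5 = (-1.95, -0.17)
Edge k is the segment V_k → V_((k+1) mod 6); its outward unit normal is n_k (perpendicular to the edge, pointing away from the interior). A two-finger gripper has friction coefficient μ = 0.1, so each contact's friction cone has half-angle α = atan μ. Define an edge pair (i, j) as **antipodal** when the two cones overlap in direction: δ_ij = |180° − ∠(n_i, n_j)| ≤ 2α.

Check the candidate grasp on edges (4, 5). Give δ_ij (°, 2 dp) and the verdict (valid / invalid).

δ = 151.20°, invalid

α = atan 0.1 = 5.71°;  2α = 11.42°
edge 4: e_4 = (-0.22, -3.21);  n_4 = (-0.9977, +0.0684)
edge 5: e_5 = (+1.34, -2.89);  n_5 = (-0.9072, -0.4207)
∠(n_4, n_5) = 28.80°
δ = |180° − 28.80°| = 151.20°
151.20° > 2α = 11.42°  →  invalid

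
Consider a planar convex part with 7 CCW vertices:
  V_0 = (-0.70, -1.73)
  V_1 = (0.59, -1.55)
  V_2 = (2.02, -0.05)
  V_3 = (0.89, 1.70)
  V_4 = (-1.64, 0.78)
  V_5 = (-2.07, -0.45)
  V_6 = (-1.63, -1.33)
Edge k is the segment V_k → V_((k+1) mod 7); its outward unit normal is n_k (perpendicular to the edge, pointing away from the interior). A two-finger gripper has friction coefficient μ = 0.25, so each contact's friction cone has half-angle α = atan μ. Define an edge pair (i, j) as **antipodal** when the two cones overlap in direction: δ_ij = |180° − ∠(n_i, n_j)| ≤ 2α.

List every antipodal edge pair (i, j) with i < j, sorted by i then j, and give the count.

α = atan 0.25 = 14.04°;  2α = 28.07°
n_0 = (+0.1382, -0.9904)
n_1 = (+0.7238, -0.6900)
n_2 = (+0.8401, +0.5425)
n_3 = (-0.3417, +0.9398)
n_4 = (-0.9440, +0.3300)
n_5 = (-0.8944, -0.4472)
n_6 = (-0.3951, -0.9186)
  (0,1): δ = 141.57°  ·
  (0,2): δ = 65.09°  ·
  (0,3): δ = 12.04°  ✓
  (0,4): δ = 62.79°  ·
  (0,5): δ = 108.62°  ·
  (0,6): δ = 148.78°  ·
  (1,2): δ = 103.52°  ·
  (1,3): δ = 26.39°  ✓
  (1,4): δ = 24.36°  ✓
  (1,5): δ = 70.20°  ·
  (1,6): δ = 110.36°  ·
  (2,3): δ = 102.87°  ·
  (2,4): δ = 52.12°  ·
  (2,5): δ = 6.29°  ✓
  (2,6): δ = 33.88°  ·
  (3,4): δ = 129.25°  ·
  (3,5): δ = 83.42°  ·
  (3,6): δ = 43.26°  ·
  (4,5): δ = 134.17°  ·
  (4,6): δ = 94.00°  ·
  (5,6): δ = 139.84°  ·
antipodal pairs: 4

count = 4; pairs: (0,3), (1,3), (1,4), (2,5)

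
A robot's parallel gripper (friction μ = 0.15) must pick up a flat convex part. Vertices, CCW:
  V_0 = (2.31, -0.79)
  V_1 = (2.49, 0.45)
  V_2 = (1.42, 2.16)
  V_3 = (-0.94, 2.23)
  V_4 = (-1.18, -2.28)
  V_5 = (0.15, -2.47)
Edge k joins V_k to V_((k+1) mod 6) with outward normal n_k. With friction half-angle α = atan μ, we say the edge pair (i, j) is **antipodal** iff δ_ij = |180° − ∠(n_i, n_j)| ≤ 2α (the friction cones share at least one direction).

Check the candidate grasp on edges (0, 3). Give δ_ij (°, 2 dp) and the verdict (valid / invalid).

δ = 5.21°, valid

α = atan 0.15 = 8.53°;  2α = 17.06°
edge 0: e_0 = (+0.18, +1.24);  n_0 = (+0.9896, -0.1437)
edge 3: e_3 = (-0.24, -4.51);  n_3 = (-0.9986, +0.0531)
∠(n_0, n_3) = 174.79°
δ = |180° − 174.79°| = 5.21°
5.21° ≤ 2α = 17.06°  →  valid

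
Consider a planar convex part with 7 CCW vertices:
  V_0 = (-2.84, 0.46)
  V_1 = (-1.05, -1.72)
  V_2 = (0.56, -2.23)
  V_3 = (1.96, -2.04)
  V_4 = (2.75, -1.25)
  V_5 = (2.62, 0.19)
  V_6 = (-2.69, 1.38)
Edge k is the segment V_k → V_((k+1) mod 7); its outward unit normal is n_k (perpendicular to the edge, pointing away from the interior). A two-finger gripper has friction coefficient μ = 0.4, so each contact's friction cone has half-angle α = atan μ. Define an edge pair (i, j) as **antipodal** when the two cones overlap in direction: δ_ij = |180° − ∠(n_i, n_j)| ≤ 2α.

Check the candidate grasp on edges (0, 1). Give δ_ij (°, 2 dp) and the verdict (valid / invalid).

α = atan 0.4 = 21.80°;  2α = 43.60°
edge 0: e_0 = (+1.79, -2.18);  n_0 = (-0.7729, -0.6346)
edge 1: e_1 = (+1.61, -0.51);  n_1 = (-0.3020, -0.9533)
∠(n_0, n_1) = 33.03°
δ = |180° − 33.03°| = 146.97°
146.97° > 2α = 43.60°  →  invalid

δ = 146.97°, invalid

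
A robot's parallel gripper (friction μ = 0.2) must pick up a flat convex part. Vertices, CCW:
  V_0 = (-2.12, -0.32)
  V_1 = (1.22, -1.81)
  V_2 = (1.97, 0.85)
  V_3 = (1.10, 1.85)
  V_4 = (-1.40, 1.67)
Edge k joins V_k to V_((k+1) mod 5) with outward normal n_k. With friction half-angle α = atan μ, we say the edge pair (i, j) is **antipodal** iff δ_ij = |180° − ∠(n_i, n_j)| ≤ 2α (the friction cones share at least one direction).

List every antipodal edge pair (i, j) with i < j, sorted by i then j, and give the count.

α = atan 0.2 = 11.31°;  2α = 22.62°
n_0 = (-0.4074, -0.9132)
n_1 = (+0.9625, -0.2714)
n_2 = (+0.7544, +0.6564)
n_3 = (-0.0718, +0.9974)
n_4 = (-0.9403, +0.3402)
  (0,1): δ = 81.70°  ·
  (0,2): δ = 24.93°  ·
  (0,3): δ = 28.16°  ·
  (0,4): δ = 94.15°  ·
  (1,2): δ = 123.23°  ·
  (1,3): δ = 70.14°  ·
  (1,4): δ = 4.14°  ✓
  (2,3): δ = 126.91°  ·
  (2,4): δ = 60.91°  ·
  (3,4): δ = 114.01°  ·
antipodal pairs: 1

count = 1; pairs: (1,4)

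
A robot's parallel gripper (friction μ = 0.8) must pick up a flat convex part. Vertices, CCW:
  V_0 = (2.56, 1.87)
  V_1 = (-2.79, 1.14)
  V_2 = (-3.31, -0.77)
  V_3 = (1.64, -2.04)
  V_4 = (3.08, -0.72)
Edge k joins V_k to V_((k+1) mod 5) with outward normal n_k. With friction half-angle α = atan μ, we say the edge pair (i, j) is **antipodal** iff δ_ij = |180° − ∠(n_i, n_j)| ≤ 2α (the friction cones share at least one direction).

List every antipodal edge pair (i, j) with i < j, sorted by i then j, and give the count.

count = 5; pairs: (0,2), (0,3), (1,3), (1,4), (2,4)

α = atan 0.8 = 38.66°;  2α = 77.32°
n_0 = (-0.1352, +0.9908)
n_1 = (-0.9649, +0.2627)
n_2 = (-0.2485, -0.9686)
n_3 = (+0.6757, -0.7372)
n_4 = (+0.9804, +0.1968)
  (0,1): δ = 113.00°  ·
  (0,2): δ = 22.16°  ✓
  (0,3): δ = 34.74°  ✓
  (0,4): δ = 93.58°  ·
  (1,2): δ = 89.16°  ·
  (1,3): δ = 32.26°  ✓
  (1,4): δ = 26.58°  ✓
  (2,3): δ = 123.10°  ·
  (2,4): δ = 64.26°  ✓
  (3,4): δ = 121.16°  ·
antipodal pairs: 5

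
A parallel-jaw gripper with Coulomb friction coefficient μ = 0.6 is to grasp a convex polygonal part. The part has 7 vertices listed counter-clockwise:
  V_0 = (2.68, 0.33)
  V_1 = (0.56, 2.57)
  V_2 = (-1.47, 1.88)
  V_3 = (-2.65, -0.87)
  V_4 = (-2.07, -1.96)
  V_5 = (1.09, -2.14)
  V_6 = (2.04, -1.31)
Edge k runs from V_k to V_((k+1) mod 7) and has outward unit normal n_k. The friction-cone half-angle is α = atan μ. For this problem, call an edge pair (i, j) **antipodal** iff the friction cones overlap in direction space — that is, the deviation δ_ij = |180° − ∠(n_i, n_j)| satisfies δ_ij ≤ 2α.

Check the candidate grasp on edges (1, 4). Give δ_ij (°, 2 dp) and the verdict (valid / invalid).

α = atan 0.6 = 30.96°;  2α = 61.93°
edge 1: e_1 = (-2.03, -0.69);  n_1 = (-0.3218, +0.9468)
edge 4: e_4 = (+3.16, -0.18);  n_4 = (-0.0569, -0.9984)
∠(n_1, n_4) = 157.97°
δ = |180° − 157.97°| = 22.03°
22.03° ≤ 2α = 61.93°  →  valid

δ = 22.03°, valid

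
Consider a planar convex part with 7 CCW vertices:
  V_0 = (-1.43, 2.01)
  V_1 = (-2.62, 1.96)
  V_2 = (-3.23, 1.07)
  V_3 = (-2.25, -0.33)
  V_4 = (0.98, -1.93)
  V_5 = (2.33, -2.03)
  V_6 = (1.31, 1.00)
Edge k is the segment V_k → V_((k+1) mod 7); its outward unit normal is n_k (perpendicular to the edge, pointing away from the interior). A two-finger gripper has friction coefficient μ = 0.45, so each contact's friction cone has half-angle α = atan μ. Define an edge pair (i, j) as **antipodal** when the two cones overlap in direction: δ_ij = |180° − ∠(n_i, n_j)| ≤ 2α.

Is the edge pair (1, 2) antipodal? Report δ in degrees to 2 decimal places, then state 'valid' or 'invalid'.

α = atan 0.45 = 24.23°;  2α = 48.46°
edge 1: e_1 = (-0.61, -0.89);  n_1 = (-0.8249, +0.5653)
edge 2: e_2 = (+0.98, -1.40);  n_2 = (-0.8192, -0.5735)
∠(n_1, n_2) = 69.42°
δ = |180° − 69.42°| = 110.58°
110.58° > 2α = 48.46°  →  invalid

δ = 110.58°, invalid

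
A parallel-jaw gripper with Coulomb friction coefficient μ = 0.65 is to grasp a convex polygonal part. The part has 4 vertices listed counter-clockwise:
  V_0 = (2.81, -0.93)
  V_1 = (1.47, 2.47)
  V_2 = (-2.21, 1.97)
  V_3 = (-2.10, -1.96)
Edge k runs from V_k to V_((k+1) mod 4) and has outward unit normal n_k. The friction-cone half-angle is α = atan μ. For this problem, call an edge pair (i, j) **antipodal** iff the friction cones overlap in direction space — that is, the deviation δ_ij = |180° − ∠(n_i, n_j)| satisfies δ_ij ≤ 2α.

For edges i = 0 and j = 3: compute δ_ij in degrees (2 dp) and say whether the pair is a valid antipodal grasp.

α = atan 0.65 = 33.02°;  2α = 66.05°
edge 0: e_0 = (-1.34, +3.40);  n_0 = (+0.9304, +0.3667)
edge 3: e_3 = (+4.91, +1.03);  n_3 = (+0.2053, -0.9787)
∠(n_0, n_3) = 99.66°
δ = |180° − 99.66°| = 80.34°
80.34° > 2α = 66.05°  →  invalid

δ = 80.34°, invalid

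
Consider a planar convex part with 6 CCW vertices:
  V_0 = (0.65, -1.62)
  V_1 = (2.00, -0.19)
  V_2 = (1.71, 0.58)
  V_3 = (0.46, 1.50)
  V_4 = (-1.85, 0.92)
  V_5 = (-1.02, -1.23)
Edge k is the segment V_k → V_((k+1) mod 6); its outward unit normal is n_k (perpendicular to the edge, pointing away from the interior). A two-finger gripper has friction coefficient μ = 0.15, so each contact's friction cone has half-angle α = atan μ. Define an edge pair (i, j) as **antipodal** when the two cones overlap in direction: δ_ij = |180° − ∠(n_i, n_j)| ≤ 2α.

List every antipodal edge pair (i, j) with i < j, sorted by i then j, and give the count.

count = 1; pairs: (1,4)

α = atan 0.15 = 8.53°;  2α = 17.06°
n_0 = (+0.7272, -0.6865)
n_1 = (+0.9358, +0.3525)
n_2 = (+0.5928, +0.8054)
n_3 = (-0.2435, +0.9699)
n_4 = (-0.9329, -0.3601)
n_5 = (-0.2274, -0.9738)
  (0,1): δ = 116.01°  ·
  (0,2): δ = 83.00°  ·
  (0,3): δ = 32.55°  ·
  (0,4): δ = 64.46°  ·
  (0,5): δ = 120.21°  ·
  (1,2): δ = 146.99°  ·
  (1,3): δ = 96.54°  ·
  (1,4): δ = 0.47°  ✓
  (1,5): δ = 56.22°  ·
  (2,3): δ = 129.55°  ·
  (2,4): δ = 32.54°  ·
  (2,5): δ = 23.21°  ·
  (3,4): δ = 82.99°  ·
  (3,5): δ = 27.24°  ·
  (4,5): δ = 124.25°  ·
antipodal pairs: 1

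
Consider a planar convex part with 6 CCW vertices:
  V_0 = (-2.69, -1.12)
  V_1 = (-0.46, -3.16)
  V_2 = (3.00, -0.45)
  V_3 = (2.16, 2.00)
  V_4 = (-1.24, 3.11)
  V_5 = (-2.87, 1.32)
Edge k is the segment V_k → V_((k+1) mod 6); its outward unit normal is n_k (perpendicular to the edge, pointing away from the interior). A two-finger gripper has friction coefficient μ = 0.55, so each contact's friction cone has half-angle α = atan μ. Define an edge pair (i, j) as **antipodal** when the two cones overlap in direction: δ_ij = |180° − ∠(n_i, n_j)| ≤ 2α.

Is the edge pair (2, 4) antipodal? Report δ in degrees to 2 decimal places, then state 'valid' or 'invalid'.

δ = 61.25°, invalid

α = atan 0.55 = 28.81°;  2α = 57.62°
edge 2: e_2 = (-0.84, +2.45);  n_2 = (+0.9459, +0.3243)
edge 4: e_4 = (-1.63, -1.79);  n_4 = (-0.7394, +0.6733)
∠(n_2, n_4) = 118.75°
δ = |180° − 118.75°| = 61.25°
61.25° > 2α = 57.62°  →  invalid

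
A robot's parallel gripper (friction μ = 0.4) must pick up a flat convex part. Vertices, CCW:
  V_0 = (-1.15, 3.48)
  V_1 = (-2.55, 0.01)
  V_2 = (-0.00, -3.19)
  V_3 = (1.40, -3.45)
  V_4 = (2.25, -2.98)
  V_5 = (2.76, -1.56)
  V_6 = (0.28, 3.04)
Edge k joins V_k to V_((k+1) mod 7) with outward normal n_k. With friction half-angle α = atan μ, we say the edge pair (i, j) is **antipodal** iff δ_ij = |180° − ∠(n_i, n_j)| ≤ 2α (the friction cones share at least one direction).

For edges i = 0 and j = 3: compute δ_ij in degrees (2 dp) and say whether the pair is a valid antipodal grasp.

δ = 39.09°, valid

α = atan 0.4 = 21.80°;  2α = 43.60°
edge 0: e_0 = (-1.40, -3.47);  n_0 = (-0.9274, +0.3742)
edge 3: e_3 = (+0.85, +0.47);  n_3 = (+0.4839, -0.8751)
∠(n_0, n_3) = 140.91°
δ = |180° − 140.91°| = 39.09°
39.09° ≤ 2α = 43.60°  →  valid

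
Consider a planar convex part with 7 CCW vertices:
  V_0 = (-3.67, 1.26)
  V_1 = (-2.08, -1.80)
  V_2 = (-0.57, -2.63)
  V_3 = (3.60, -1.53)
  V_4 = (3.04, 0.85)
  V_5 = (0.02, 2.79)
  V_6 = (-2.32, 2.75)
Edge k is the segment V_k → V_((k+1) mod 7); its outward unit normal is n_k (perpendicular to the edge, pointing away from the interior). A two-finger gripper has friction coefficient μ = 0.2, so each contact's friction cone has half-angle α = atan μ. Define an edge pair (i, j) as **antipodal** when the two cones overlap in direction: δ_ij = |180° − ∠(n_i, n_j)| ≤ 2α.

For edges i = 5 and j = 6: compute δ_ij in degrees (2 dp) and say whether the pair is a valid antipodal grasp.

δ = 133.16°, invalid

α = atan 0.2 = 11.31°;  2α = 22.62°
edge 5: e_5 = (-2.34, -0.04);  n_5 = (-0.0171, +0.9999)
edge 6: e_6 = (-1.35, -1.49);  n_6 = (-0.7411, +0.6714)
∠(n_5, n_6) = 46.84°
δ = |180° − 46.84°| = 133.16°
133.16° > 2α = 22.62°  →  invalid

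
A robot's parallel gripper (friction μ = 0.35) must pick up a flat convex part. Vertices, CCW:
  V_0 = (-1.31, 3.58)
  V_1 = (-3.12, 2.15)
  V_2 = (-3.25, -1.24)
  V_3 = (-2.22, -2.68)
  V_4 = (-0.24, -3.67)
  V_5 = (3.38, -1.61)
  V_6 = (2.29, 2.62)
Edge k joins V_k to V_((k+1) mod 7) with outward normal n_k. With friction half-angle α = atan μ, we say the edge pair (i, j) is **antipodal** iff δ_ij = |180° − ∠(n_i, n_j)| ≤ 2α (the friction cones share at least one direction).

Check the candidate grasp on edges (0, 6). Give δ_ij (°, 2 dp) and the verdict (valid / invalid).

α = atan 0.35 = 19.29°;  2α = 38.58°
edge 0: e_0 = (-1.81, -1.43);  n_0 = (-0.6199, +0.7847)
edge 6: e_6 = (-3.60, +0.96);  n_6 = (+0.2577, +0.9662)
∠(n_0, n_6) = 53.24°
δ = |180° − 53.24°| = 126.76°
126.76° > 2α = 38.58°  →  invalid

δ = 126.76°, invalid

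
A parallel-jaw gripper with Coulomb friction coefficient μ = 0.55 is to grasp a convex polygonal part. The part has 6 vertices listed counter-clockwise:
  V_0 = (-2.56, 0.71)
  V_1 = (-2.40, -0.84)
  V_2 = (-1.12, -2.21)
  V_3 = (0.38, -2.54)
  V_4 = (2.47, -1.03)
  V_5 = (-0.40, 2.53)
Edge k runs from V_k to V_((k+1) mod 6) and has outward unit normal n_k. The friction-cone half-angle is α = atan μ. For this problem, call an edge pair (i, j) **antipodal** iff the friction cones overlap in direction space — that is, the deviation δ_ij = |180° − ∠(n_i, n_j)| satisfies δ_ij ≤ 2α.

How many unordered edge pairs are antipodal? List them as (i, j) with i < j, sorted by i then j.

count = 5; pairs: (0,4), (1,4), (2,4), (2,5), (3,5)

α = atan 0.55 = 28.81°;  2α = 57.62°
n_0 = (-0.9947, -0.1027)
n_1 = (-0.7307, -0.6827)
n_2 = (-0.2149, -0.9766)
n_3 = (+0.5856, -0.8106)
n_4 = (+0.7785, +0.6276)
n_5 = (-0.6444, +0.7647)
  (0,1): δ = 142.84°  ·
  (0,2): δ = 108.30°  ·
  (0,3): δ = 60.05°  ·
  (0,4): δ = 32.98°  ✓
  (0,5): δ = 124.22°  ·
  (1,2): δ = 145.46°  ·
  (1,3): δ = 97.21°  ·
  (1,4): δ = 4.18°  ✓
  (1,5): δ = 87.06°  ·
  (2,3): δ = 131.74°  ·
  (2,4): δ = 38.72°  ✓
  (2,5): δ = 52.52°  ✓
  (3,4): δ = 86.97°  ·
  (3,5): δ = 4.27°  ✓
  (4,5): δ = 88.76°  ·
antipodal pairs: 5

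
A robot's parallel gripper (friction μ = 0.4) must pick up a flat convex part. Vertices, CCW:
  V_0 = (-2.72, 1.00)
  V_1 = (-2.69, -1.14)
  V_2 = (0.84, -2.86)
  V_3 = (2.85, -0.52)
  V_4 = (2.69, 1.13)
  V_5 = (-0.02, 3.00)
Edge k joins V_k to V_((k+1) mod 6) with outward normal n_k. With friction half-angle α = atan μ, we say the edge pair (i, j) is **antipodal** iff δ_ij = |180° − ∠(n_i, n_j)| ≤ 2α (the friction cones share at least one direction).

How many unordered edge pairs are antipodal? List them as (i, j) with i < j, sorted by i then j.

α = atan 0.4 = 21.80°;  2α = 43.60°
n_0 = (-0.9999, -0.0140)
n_1 = (-0.4380, -0.8990)
n_2 = (+0.7586, -0.6516)
n_3 = (+0.9953, +0.0965)
n_4 = (+0.5679, +0.8231)
n_5 = (-0.5952, +0.8036)
  (0,1): δ = 116.78°  ·
  (0,2): δ = 41.46°  ✓
  (0,3): δ = 4.74°  ✓
  (0,4): δ = 54.59°  ·
  (0,5): δ = 125.73°  ·
  (1,2): δ = 104.68°  ·
  (1,3): δ = 58.48°  ·
  (1,4): δ = 8.63°  ✓
  (1,5): δ = 62.51°  ·
  (2,3): δ = 133.80°  ·
  (2,4): δ = 83.95°  ·
  (2,5): δ = 12.81°  ✓
  (3,4): δ = 130.15°  ·
  (3,5): δ = 59.01°  ·
  (4,5): δ = 108.86°  ·
antipodal pairs: 4

count = 4; pairs: (0,2), (0,3), (1,4), (2,5)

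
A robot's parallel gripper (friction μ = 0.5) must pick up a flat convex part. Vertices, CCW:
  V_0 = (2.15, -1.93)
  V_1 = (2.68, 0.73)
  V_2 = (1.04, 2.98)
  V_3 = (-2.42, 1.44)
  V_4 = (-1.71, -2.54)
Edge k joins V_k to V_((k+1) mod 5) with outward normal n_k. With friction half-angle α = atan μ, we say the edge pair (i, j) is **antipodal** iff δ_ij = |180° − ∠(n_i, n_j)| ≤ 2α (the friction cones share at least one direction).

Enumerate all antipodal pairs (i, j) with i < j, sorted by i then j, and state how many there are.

α = atan 0.5 = 26.57°;  2α = 53.13°
n_0 = (+0.9807, -0.1954)
n_1 = (+0.8081, +0.5890)
n_2 = (-0.4066, +0.9136)
n_3 = (-0.9845, -0.1756)
n_4 = (+0.1561, -0.9877)
  (0,1): δ = 132.64°  ·
  (0,2): δ = 54.74°  ·
  (0,3): δ = 21.38°  ✓
  (0,4): δ = 110.25°  ·
  (1,2): δ = 102.09°  ·
  (1,3): δ = 25.97°  ✓
  (1,4): δ = 62.89°  ·
  (2,3): δ = 103.88°  ·
  (2,4): δ = 15.01°  ✓
  (3,4): δ = 91.13°  ·
antipodal pairs: 3

count = 3; pairs: (0,3), (1,3), (2,4)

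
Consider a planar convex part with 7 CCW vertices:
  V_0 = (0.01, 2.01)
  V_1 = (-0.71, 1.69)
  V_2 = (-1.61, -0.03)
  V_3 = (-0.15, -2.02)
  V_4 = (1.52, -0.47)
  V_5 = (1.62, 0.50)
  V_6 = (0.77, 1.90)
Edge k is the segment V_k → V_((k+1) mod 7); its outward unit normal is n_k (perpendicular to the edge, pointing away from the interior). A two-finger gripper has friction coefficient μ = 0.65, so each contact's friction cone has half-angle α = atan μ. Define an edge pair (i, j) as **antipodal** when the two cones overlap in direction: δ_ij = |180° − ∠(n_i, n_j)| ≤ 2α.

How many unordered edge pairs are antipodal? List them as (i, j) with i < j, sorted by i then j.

count = 9; pairs: (0,3), (0,4), (1,3), (1,4), (1,5), (2,4), (2,5), (2,6), (3,6)

α = atan 0.65 = 33.02°;  2α = 66.05°
n_0 = (-0.4061, +0.9138)
n_1 = (-0.8860, +0.4636)
n_2 = (-0.8063, -0.5915)
n_3 = (+0.6803, -0.7329)
n_4 = (+0.9947, -0.1025)
n_5 = (+0.8548, +0.5190)
n_6 = (+0.1432, +0.9897)
  (0,1): δ = 141.58°  ·
  (0,2): δ = 77.70°  ·
  (0,3): δ = 18.90°  ✓
  (0,4): δ = 60.15°  ✓
  (0,5): δ = 97.30°  ·
  (0,6): δ = 147.80°  ·
  (1,2): δ = 116.11°  ·
  (1,3): δ = 19.51°  ✓
  (1,4): δ = 21.74°  ✓
  (1,5): δ = 58.88°  ✓
  (1,6): δ = 109.39°  ·
  (2,3): δ = 83.40°  ·
  (2,4): δ = 42.15°  ✓
  (2,5): δ = 5.00°  ✓
  (2,6): δ = 45.50°  ✓
  (3,4): δ = 138.75°  ·
  (3,5): δ = 101.60°  ·
  (3,6): δ = 51.10°  ✓
  (4,5): δ = 142.85°  ·
  (4,6): δ = 92.35°  ·
  (5,6): δ = 129.50°  ·
antipodal pairs: 9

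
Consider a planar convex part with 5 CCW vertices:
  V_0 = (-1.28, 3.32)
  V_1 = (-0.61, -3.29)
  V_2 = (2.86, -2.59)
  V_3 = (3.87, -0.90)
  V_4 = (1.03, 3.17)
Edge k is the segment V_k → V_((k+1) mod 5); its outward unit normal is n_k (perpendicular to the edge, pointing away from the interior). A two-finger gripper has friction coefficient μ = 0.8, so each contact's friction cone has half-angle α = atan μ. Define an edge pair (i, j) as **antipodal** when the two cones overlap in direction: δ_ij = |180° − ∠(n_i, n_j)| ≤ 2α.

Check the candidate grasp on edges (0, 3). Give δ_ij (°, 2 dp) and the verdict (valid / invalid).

α = atan 0.8 = 38.66°;  2α = 77.32°
edge 0: e_0 = (+0.67, -6.61);  n_0 = (-0.9949, -0.1008)
edge 3: e_3 = (-2.84, +4.07);  n_3 = (+0.8201, +0.5722)
∠(n_0, n_3) = 150.88°
δ = |180° − 150.88°| = 29.12°
29.12° ≤ 2α = 77.32°  →  valid

δ = 29.12°, valid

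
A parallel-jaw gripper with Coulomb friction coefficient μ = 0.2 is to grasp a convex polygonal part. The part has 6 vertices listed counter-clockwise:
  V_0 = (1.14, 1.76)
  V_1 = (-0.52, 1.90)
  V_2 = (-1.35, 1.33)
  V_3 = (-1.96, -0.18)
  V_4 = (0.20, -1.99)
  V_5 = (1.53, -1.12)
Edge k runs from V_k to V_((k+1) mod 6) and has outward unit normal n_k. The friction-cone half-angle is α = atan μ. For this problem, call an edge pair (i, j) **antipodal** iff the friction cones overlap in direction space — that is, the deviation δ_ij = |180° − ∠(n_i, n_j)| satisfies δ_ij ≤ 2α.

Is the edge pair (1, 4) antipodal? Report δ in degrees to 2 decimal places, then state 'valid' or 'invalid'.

δ = 1.29°, valid

α = atan 0.2 = 11.31°;  2α = 22.62°
edge 1: e_1 = (-0.83, -0.57);  n_1 = (-0.5661, +0.8243)
edge 4: e_4 = (+1.33, +0.87);  n_4 = (+0.5474, -0.8369)
∠(n_1, n_4) = 178.71°
δ = |180° − 178.71°| = 1.29°
1.29° ≤ 2α = 22.62°  →  valid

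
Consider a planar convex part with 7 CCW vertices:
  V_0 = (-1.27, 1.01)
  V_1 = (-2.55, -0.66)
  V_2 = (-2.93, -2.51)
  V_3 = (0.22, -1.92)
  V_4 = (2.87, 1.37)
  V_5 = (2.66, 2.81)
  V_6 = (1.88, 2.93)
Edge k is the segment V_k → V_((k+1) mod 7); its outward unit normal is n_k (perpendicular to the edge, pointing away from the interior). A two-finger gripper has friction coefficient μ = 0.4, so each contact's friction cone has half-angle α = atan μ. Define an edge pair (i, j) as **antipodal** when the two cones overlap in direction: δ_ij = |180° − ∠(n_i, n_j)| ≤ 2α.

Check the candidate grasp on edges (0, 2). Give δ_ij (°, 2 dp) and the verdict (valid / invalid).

δ = 41.92°, valid

α = atan 0.4 = 21.80°;  2α = 43.60°
edge 0: e_0 = (-1.28, -1.67);  n_0 = (-0.7937, +0.6083)
edge 2: e_2 = (+3.15, +0.59);  n_2 = (+0.1841, -0.9829)
∠(n_0, n_2) = 138.08°
δ = |180° − 138.08°| = 41.92°
41.92° ≤ 2α = 43.60°  →  valid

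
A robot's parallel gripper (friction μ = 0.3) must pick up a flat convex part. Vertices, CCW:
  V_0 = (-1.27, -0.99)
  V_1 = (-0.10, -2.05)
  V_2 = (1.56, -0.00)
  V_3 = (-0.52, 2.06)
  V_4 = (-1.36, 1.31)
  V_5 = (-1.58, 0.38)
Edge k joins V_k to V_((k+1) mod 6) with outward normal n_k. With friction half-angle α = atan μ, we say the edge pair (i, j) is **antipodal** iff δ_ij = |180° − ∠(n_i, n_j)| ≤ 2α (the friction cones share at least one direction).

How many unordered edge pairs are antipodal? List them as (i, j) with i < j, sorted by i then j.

α = atan 0.3 = 16.70°;  2α = 33.40°
n_0 = (-0.6714, -0.7411)
n_1 = (+0.7772, -0.6293)
n_2 = (+0.7037, +0.7105)
n_3 = (-0.6660, +0.7459)
n_4 = (-0.9731, +0.2302)
n_5 = (-0.9753, -0.2207)
  (0,1): δ = 86.82°  ·
  (0,2): δ = 2.55°  ✓
  (0,3): δ = 83.94°  ·
  (0,4): δ = 118.87°  ·
  (0,5): δ = 144.93°  ·
  (1,2): δ = 95.72°  ·
  (1,3): δ = 9.24°  ✓
  (1,4): δ = 25.69°  ✓
  (1,5): δ = 51.75°  ·
  (2,3): δ = 93.52°  ·
  (2,4): δ = 58.59°  ·
  (2,5): δ = 32.53°  ✓
  (3,4): δ = 145.07°  ·
  (3,5): δ = 119.01°  ·
  (4,5): δ = 153.94°  ·
antipodal pairs: 4

count = 4; pairs: (0,2), (1,3), (1,4), (2,5)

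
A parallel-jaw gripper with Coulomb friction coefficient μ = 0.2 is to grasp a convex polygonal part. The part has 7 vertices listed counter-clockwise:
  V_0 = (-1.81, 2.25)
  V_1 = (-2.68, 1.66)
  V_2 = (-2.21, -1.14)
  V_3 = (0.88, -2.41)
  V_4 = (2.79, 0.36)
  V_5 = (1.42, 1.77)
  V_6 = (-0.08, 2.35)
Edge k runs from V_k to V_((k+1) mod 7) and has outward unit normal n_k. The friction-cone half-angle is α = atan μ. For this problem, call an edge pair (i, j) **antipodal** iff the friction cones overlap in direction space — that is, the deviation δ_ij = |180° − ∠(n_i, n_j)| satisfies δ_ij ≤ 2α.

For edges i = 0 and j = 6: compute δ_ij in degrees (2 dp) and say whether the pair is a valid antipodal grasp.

α = atan 0.2 = 11.31°;  2α = 22.62°
edge 0: e_0 = (-0.87, -0.59);  n_0 = (-0.5613, +0.8276)
edge 6: e_6 = (-1.73, -0.10);  n_6 = (-0.0577, +0.9983)
∠(n_0, n_6) = 30.84°
δ = |180° − 30.84°| = 149.16°
149.16° > 2α = 22.62°  →  invalid

δ = 149.16°, invalid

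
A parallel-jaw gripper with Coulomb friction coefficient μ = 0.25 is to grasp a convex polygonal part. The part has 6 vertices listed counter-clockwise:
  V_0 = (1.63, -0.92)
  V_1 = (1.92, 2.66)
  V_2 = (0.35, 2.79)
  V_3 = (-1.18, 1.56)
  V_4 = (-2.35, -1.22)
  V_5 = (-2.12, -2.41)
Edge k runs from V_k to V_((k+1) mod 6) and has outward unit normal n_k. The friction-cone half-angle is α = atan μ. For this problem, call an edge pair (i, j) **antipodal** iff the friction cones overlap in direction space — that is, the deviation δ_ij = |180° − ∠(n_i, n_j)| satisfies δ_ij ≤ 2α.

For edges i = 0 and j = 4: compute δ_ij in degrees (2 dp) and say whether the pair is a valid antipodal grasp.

α = atan 0.25 = 14.04°;  2α = 28.07°
edge 0: e_0 = (+0.29, +3.58);  n_0 = (+0.9967, -0.0807)
edge 4: e_4 = (+0.23, -1.19);  n_4 = (-0.9818, -0.1898)
∠(n_0, n_4) = 164.43°
δ = |180° − 164.43°| = 15.57°
15.57° ≤ 2α = 28.07°  →  valid

δ = 15.57°, valid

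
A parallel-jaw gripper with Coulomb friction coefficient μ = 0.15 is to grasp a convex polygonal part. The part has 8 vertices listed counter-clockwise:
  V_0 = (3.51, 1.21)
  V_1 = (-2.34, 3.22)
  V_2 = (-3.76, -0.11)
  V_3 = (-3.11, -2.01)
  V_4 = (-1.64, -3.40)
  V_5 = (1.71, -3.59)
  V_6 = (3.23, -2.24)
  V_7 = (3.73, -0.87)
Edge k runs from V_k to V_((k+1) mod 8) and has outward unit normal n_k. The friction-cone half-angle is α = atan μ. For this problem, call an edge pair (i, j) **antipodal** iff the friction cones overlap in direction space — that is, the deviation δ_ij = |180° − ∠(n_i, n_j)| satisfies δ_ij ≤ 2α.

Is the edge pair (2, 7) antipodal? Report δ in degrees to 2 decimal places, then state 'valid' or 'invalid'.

α = atan 0.15 = 8.53°;  2α = 17.06°
edge 2: e_2 = (+0.65, -1.90);  n_2 = (-0.9462, -0.3237)
edge 7: e_7 = (-0.22, +2.08);  n_7 = (+0.9945, +0.1052)
∠(n_2, n_7) = 167.15°
δ = |180° − 167.15°| = 12.85°
12.85° ≤ 2α = 17.06°  →  valid

δ = 12.85°, valid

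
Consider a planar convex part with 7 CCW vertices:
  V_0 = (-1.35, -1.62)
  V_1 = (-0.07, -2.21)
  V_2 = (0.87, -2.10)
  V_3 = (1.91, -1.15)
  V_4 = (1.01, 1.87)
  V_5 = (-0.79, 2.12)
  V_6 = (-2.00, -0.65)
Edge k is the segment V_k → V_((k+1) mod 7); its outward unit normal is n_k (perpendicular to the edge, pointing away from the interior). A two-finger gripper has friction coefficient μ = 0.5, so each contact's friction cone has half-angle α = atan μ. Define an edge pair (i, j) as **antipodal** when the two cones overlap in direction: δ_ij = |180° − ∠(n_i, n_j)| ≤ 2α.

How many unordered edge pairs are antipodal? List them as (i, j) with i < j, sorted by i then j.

count = 8; pairs: (0,3), (0,4), (1,4), (2,4), (2,5), (3,5), (3,6), (4,6)

α = atan 0.5 = 26.57°;  2α = 53.13°
n_0 = (-0.4186, -0.9082)
n_1 = (+0.1162, -0.9932)
n_2 = (+0.6744, -0.7383)
n_3 = (+0.9583, +0.2856)
n_4 = (+0.1376, +0.9905)
n_5 = (-0.9164, +0.4003)
n_6 = (-0.8307, -0.5567)
  (0,1): δ = 148.58°  ·
  (0,2): δ = 112.84°  ·
  (0,3): δ = 48.66°  ✓
  (0,4): δ = 16.84°  ✓
  (0,5): δ = 91.15°  ·
  (0,6): δ = 148.57°  ·
  (1,2): δ = 144.26°  ·
  (1,3): δ = 80.08°  ·
  (1,4): δ = 14.58°  ✓
  (1,5): δ = 59.73°  ·
  (1,6): δ = 117.15°  ·
  (2,3): δ = 115.82°  ·
  (2,4): δ = 50.32°  ✓
  (2,5): δ = 23.99°  ✓
  (2,6): δ = 81.42°  ·
  (3,4): δ = 114.50°  ·
  (3,5): δ = 40.19°  ✓
  (3,6): δ = 17.23°  ✓
  (4,5): δ = 105.69°  ·
  (4,6): δ = 48.27°  ✓
  (5,6): δ = 122.58°  ·
antipodal pairs: 8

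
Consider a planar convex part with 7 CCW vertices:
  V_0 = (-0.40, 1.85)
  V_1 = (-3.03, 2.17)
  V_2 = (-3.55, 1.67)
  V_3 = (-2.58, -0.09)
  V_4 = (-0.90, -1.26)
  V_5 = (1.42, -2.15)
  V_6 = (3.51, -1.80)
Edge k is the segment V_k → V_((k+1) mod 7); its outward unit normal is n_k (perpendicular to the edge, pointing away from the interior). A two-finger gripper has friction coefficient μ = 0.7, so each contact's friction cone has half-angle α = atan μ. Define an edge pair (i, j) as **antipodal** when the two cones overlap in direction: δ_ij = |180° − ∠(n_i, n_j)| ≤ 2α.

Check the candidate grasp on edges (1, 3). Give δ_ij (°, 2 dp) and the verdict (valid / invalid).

δ = 78.73°, invalid

α = atan 0.7 = 34.99°;  2α = 69.98°
edge 1: e_1 = (-0.52, -0.50);  n_1 = (-0.6931, +0.7208)
edge 3: e_3 = (+1.68, -1.17);  n_3 = (-0.5715, -0.8206)
∠(n_1, n_3) = 101.27°
δ = |180° − 101.27°| = 78.73°
78.73° > 2α = 69.98°  →  invalid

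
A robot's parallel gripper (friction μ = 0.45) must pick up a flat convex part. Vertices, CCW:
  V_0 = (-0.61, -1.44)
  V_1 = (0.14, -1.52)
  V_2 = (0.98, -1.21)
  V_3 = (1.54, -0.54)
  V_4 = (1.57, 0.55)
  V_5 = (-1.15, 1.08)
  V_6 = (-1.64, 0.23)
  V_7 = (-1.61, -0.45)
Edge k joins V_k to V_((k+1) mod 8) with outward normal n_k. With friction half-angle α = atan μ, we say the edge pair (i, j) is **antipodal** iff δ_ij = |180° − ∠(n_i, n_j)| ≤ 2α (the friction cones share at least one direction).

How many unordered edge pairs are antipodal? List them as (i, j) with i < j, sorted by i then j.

count = 9; pairs: (0,4), (1,4), (1,5), (2,5), (2,6), (3,5), (3,6), (3,7), (4,7)

α = atan 0.45 = 24.23°;  2α = 48.46°
n_0 = (-0.1061, -0.9944)
n_1 = (+0.3462, -0.9382)
n_2 = (+0.7673, -0.6413)
n_3 = (+0.9996, -0.0275)
n_4 = (+0.1913, +0.9815)
n_5 = (-0.8664, +0.4994)
n_6 = (-0.9990, -0.0441)
n_7 = (-0.7035, -0.7107)
  (0,1): δ = 153.66°  ·
  (0,2): δ = 123.80°  ·
  (0,3): δ = 85.49°  ·
  (0,4): δ = 4.94°  ✓
  (0,5): δ = 66.13°  ·
  (0,6): δ = 98.61°  ·
  (0,7): δ = 141.38°  ·
  (1,2): δ = 150.15°  ·
  (1,3): δ = 111.83°  ·
  (1,4): δ = 31.28°  ✓
  (1,5): δ = 39.78°  ✓
  (1,6): δ = 72.27°  ·
  (1,7): δ = 115.03°  ·
  (2,3): δ = 141.69°  ·
  (2,4): δ = 61.14°  ·
  (2,5): δ = 9.93°  ✓
  (2,6): δ = 42.42°  ✓
  (2,7): δ = 85.18°  ·
  (3,4): δ = 99.45°  ·
  (3,5): δ = 28.39°  ✓
  (3,6): δ = 4.10°  ✓
  (3,7): δ = 46.86°  ✓
  (4,5): δ = 108.94°  ·
  (4,6): δ = 76.45°  ·
  (4,7): δ = 33.69°  ✓
  (5,6): δ = 147.51°  ·
  (5,7): δ = 104.75°  ·
  (6,7): δ = 137.24°  ·
antipodal pairs: 9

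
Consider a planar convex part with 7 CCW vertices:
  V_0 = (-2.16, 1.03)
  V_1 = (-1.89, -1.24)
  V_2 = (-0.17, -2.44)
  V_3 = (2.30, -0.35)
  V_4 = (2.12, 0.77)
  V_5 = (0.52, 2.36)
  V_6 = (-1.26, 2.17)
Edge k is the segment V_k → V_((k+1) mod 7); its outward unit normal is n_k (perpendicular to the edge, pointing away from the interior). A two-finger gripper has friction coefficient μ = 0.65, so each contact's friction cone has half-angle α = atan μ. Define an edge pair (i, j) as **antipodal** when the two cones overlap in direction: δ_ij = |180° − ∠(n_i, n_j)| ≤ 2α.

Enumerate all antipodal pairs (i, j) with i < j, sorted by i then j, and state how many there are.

α = atan 0.65 = 33.02°;  2α = 66.05°
n_0 = (-0.9930, -0.1181)
n_1 = (-0.5722, -0.8201)
n_2 = (+0.6459, -0.7634)
n_3 = (+0.9873, +0.1587)
n_4 = (+0.7049, +0.7093)
n_5 = (-0.1061, +0.9944)
n_6 = (-0.7849, +0.6196)
  (0,1): δ = 131.69°  ·
  (0,2): δ = 56.55°  ✓
  (0,3): δ = 2.35°  ✓
  (0,4): δ = 38.40°  ✓
  (0,5): δ = 89.31°  ·
  (0,6): δ = 134.93°  ·
  (1,2): δ = 104.86°  ·
  (1,3): δ = 45.97°  ✓
  (1,4): δ = 9.92°  ✓
  (1,5): δ = 41.00°  ✓
  (1,6): δ = 86.61°  ·
  (2,3): δ = 121.11°  ·
  (2,4): δ = 85.06°  ·
  (2,5): δ = 34.14°  ✓
  (2,6): δ = 11.47°  ✓
  (3,4): δ = 143.95°  ·
  (3,5): δ = 93.04°  ·
  (3,6): δ = 47.42°  ✓
  (4,5): δ = 129.09°  ·
  (4,6): δ = 83.47°  ·
  (5,6): δ = 134.38°  ·
antipodal pairs: 9

count = 9; pairs: (0,2), (0,3), (0,4), (1,3), (1,4), (1,5), (2,5), (2,6), (3,6)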